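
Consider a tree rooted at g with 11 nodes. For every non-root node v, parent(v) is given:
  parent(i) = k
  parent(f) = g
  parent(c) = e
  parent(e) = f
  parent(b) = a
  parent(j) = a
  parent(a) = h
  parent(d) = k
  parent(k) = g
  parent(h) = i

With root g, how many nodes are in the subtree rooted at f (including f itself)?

f's subtree: {f, e, c}, size 3.

3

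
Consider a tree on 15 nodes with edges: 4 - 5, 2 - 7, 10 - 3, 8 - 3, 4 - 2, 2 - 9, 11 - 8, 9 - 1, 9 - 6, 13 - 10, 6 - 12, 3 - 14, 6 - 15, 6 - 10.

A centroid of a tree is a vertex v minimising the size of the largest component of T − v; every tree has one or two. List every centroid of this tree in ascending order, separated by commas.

6

Delete 6: the remaining components have sizes 6, 6, 1, 1. Max 6 ≤ 7, so 6 is a centroid.
No neighbour of 6 does as well, so 6 is the unique centroid.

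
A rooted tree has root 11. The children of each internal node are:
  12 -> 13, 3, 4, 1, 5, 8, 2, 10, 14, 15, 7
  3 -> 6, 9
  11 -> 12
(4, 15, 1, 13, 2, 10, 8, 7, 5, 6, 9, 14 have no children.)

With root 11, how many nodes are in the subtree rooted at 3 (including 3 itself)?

Descendants of 3 (including itself): 3, 6, 9. That's 3.

3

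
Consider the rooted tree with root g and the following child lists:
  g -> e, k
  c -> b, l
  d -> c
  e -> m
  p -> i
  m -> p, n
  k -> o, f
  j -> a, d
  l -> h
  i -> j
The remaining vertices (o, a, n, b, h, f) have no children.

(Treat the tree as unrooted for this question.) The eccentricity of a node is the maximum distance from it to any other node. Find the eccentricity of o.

11

Distances from o peak at 11, attained at h.
o – k – g – e – m – p – i – j – d – c – l – h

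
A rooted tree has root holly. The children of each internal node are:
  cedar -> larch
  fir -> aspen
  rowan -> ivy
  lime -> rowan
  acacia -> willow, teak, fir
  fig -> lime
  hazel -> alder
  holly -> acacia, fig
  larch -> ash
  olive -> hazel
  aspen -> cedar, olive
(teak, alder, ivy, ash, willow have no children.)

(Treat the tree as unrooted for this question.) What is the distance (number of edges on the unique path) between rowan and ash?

9

The path is rowan – lime – fig – holly – acacia – fir – aspen – cedar – larch – ash, which has 9 edges.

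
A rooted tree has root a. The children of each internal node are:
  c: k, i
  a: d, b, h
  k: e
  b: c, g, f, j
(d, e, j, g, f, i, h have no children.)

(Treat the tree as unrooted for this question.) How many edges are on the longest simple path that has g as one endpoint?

A farthest node from g is e.
The path g – b – c – k – e has 4 edges.

4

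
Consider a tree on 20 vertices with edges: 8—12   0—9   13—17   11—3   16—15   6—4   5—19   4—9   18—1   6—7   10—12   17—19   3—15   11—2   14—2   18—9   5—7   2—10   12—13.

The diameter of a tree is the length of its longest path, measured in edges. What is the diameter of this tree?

16

Starting from 1, a farthest node is 16 at distance 16.
One longest path: 1 - 18 - 9 - 4 - 6 - 7 - 5 - 19 - 17 - 13 - 12 - 10 - 2 - 11 - 3 - 15 - 16.
So the diameter is 16.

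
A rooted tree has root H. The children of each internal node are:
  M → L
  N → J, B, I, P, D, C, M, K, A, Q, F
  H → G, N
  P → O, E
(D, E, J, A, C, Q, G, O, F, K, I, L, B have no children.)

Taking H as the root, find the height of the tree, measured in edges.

The longest root-to-leaf path is H – N – P – O (3 edges).

3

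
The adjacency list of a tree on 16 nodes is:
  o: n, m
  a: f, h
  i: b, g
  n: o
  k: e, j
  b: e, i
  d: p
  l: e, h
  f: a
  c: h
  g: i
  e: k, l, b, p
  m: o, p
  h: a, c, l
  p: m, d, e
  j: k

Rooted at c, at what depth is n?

c → h → l → e → p → m → o → n — 7 edges.

7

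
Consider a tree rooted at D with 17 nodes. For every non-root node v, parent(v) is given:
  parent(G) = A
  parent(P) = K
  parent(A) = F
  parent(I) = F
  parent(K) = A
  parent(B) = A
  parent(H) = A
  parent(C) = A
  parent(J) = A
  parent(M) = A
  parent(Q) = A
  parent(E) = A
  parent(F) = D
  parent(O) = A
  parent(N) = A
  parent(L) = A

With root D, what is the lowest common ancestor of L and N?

A

Ancestors of L (toward the root): L, A, F, D.
Ancestors of N: N, A, F, D.
The deepest node appearing in both lists is A.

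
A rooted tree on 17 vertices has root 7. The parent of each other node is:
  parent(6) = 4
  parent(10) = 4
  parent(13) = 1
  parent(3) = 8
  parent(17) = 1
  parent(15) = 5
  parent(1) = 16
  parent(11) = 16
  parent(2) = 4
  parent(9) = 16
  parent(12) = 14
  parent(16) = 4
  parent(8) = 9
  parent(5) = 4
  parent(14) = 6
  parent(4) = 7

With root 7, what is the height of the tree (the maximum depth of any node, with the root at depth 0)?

5

A deepest node is 3, reached by 7-4-16-9-8-3.
That path has 5 edges, so the height is 5.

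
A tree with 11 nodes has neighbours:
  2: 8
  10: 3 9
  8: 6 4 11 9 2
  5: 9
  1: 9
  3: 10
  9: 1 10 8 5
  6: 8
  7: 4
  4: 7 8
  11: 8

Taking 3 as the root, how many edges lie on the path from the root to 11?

Climbing from 11 to the root: 11 – 8 – 9 – 10 – 3. That's 4 steps.

4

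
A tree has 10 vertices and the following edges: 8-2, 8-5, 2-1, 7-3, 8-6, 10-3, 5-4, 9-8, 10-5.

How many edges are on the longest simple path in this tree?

BFS from 7 reaches 1 last, at distance 6; BFS from 1 confirms no node is farther.
Path: 7-3-10-5-8-2-1.

6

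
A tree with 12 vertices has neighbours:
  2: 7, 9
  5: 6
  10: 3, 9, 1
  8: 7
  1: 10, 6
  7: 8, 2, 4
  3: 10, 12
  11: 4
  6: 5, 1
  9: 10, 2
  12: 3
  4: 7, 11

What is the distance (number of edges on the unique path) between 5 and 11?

8

The path is 5 – 6 – 1 – 10 – 9 – 2 – 7 – 4 – 11, which has 8 edges.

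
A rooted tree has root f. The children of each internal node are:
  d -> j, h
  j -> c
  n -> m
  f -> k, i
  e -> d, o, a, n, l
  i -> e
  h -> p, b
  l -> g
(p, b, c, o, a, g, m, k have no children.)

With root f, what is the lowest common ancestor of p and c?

Ancestors of p (toward the root): p, h, d, e, i, f.
Ancestors of c: c, j, d, e, i, f.
The deepest node appearing in both lists is d.

d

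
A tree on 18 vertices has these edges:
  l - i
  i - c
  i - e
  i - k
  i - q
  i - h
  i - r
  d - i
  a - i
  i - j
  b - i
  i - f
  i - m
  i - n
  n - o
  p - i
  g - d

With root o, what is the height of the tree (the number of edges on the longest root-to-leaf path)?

g sits deepest: o – n – i – d – g — 4 edges from the root.

4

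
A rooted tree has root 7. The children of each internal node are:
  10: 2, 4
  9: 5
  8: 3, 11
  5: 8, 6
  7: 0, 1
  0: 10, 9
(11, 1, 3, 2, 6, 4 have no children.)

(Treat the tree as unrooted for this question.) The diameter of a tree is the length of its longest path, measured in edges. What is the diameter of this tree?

BFS from 11 reaches 4 last, at distance 6; BFS from 4 confirms no node is farther.
Path: 11–8–5–9–0–10–4.

6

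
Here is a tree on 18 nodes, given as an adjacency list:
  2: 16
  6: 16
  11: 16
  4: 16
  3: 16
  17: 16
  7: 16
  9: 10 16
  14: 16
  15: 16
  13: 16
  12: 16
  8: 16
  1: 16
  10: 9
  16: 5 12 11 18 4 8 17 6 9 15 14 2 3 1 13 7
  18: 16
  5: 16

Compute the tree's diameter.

A longest path is 10 - 9 - 16 - 7, with 3 edges.

3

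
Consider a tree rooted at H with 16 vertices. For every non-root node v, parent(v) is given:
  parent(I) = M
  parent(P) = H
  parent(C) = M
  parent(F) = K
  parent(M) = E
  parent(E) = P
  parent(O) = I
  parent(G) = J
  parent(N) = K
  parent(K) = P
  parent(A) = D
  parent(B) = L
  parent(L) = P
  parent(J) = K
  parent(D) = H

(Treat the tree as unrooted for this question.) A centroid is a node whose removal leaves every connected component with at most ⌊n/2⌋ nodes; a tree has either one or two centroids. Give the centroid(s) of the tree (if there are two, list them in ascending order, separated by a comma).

If P is removed the pieces have sizes 5, 5, 3, 2, all ≤ ⌊16/2⌋ = 8.
No neighbour of P does as well, so P is the unique centroid.

P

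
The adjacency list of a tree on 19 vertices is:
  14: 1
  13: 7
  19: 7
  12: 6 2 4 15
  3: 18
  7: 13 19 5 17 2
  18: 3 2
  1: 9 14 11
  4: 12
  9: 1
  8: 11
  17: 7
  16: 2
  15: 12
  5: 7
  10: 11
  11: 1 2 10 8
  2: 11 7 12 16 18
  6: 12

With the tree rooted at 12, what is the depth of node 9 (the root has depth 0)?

4

12 – 2 – 11 – 1 – 9 — 4 edges.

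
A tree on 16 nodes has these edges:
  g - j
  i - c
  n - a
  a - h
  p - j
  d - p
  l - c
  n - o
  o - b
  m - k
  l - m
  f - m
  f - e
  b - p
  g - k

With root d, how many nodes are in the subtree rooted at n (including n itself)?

n's subtree: {n, a, h}, size 3.

3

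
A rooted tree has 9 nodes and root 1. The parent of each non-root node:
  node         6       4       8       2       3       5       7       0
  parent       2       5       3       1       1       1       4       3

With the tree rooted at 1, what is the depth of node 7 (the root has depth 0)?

3

1–5–4–7 — 3 edges.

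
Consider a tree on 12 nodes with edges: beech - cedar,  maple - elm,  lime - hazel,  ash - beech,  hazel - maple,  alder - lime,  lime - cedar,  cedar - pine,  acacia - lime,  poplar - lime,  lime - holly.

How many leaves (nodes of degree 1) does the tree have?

7

The leaves are acacia, alder, ash, elm, holly, pine, poplar.
That is 7 leaves.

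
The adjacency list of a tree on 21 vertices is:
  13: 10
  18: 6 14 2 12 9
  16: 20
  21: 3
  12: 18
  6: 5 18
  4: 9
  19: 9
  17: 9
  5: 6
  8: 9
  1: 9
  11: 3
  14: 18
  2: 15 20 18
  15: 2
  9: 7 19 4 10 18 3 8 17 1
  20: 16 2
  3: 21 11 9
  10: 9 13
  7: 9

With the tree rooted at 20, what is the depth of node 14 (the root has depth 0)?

20–2–18–14 — 3 edges.

3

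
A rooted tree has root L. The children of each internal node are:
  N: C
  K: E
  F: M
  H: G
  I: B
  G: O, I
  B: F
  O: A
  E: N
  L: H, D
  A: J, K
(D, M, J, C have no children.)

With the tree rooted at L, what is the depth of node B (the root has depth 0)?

4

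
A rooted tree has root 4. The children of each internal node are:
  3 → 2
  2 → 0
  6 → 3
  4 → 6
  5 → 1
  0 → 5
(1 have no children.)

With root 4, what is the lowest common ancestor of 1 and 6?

Ancestors of 1 (toward the root): 1, 5, 0, 2, 3, 6, 4.
Ancestors of 6: 6, 4.
The deepest node appearing in both lists is 6.

6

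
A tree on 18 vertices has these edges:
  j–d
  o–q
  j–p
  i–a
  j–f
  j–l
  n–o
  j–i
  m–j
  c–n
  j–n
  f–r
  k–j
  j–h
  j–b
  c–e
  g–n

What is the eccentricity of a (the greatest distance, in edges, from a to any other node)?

The node farthest from a is e (q also at distance 5), via a-i-j-n-c-e — 5 edges.

5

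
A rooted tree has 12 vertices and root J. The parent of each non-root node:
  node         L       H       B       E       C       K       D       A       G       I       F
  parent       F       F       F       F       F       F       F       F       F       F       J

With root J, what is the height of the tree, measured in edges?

The longest root-to-leaf path is J → F → B (2 edges).

2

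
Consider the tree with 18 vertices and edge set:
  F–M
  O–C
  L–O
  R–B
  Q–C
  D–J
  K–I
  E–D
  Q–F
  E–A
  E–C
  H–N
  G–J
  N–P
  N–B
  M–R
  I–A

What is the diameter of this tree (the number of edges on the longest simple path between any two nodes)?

11

Starting from P, a farthest node is G at distance 11.
One longest path: P – N – B – R – M – F – Q – C – E – D – J – G.
So the diameter is 11.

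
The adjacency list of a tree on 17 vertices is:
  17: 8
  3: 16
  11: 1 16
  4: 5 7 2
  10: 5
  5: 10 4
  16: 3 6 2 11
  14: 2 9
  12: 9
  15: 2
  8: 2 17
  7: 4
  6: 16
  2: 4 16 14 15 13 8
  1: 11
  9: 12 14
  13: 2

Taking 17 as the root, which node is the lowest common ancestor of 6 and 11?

16

Ancestors of 6 (toward the root): 6, 16, 2, 8, 17.
Ancestors of 11: 11, 16, 2, 8, 17.
The deepest node appearing in both lists is 16.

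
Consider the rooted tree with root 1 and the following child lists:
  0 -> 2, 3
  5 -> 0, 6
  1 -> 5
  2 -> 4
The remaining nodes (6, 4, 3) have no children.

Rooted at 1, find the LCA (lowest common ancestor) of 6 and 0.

6's ancestor chain is 6, 5, 1 and 0's is 0, 5, 1; they first meet at 5.

5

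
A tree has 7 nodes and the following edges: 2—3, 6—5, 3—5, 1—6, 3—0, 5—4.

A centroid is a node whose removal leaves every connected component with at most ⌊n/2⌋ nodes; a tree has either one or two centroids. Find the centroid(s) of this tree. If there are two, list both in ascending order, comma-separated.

5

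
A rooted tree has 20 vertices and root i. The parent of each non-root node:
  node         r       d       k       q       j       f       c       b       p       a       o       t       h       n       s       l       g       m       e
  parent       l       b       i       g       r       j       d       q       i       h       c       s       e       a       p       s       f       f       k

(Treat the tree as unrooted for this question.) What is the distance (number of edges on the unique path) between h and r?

7

The path is h–e–k–i–p–s–l–r, which has 7 edges.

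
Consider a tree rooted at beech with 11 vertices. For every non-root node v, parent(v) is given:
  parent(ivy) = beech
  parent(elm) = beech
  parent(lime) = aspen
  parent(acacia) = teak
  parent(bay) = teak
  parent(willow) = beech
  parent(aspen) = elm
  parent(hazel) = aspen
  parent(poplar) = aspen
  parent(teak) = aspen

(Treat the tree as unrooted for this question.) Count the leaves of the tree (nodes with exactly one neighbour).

7

Degree-1 nodes: acacia, bay, hazel, ivy, lime, poplar, willow — 7 of them.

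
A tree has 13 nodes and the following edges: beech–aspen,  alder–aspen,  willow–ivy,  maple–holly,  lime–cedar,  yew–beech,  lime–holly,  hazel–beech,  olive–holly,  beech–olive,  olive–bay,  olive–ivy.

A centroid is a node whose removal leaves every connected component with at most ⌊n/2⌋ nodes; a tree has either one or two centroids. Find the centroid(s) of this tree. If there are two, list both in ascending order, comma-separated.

If olive is removed the pieces have sizes 5, 4, 2, 1, all ≤ ⌊13/2⌋ = 6.
No neighbour of olive does as well, so olive is the unique centroid.

olive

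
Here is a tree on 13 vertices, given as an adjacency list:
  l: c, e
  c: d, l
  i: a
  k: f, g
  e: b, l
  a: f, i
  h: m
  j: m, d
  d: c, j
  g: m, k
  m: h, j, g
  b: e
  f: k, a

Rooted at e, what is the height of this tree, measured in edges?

A deepest node is i, reached by e → l → c → d → j → m → g → k → f → a → i.
That path has 10 edges, so the height is 10.

10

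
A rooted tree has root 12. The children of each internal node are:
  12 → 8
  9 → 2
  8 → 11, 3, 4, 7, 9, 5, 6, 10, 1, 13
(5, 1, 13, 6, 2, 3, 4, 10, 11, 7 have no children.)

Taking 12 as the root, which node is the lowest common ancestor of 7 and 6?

8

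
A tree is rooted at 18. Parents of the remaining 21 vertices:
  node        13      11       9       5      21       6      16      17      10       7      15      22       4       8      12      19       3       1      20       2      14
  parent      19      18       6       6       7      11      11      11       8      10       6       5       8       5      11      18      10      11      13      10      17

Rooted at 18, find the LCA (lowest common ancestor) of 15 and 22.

Path 15→root: 15 6 11 18; path 22→root: 22 5 6 11 18.
First common node: 6.

6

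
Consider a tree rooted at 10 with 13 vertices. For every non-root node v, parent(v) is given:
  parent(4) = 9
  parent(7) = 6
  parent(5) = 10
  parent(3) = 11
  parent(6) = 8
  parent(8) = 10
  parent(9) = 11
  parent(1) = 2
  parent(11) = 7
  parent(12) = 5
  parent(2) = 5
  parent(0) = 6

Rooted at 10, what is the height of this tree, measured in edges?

4 sits deepest: 10–8–6–7–11–9–4 — 6 edges from the root.

6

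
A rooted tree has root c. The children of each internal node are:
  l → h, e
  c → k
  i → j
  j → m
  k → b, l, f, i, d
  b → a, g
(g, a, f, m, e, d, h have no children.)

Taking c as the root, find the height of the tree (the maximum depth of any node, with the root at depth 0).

A deepest node is m, reached by c → k → i → j → m.
That path has 4 edges, so the height is 4.

4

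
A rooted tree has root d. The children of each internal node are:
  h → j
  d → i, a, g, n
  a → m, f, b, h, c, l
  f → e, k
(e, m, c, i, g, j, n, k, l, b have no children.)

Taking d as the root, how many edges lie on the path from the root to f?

Path from d to f: d – a – f, which has 2 edges.

2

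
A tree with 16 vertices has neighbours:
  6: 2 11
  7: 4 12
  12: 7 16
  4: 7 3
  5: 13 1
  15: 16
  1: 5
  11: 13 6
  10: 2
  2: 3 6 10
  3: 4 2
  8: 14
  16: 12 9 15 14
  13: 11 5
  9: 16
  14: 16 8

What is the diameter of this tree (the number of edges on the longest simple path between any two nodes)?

12

A longest path is 1 - 5 - 13 - 11 - 6 - 2 - 3 - 4 - 7 - 12 - 16 - 14 - 8, with 12 edges.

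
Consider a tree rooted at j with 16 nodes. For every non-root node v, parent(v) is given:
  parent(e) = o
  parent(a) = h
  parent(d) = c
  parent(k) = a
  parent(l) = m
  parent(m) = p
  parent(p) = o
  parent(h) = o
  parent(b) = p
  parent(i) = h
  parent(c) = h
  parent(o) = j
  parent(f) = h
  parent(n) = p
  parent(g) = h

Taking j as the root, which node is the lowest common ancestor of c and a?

Ancestors of c (toward the root): c, h, o, j.
Ancestors of a: a, h, o, j.
The deepest node appearing in both lists is h.

h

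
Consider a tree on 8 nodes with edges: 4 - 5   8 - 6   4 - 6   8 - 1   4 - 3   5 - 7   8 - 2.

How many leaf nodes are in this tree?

The leaves are 1, 2, 3, 7.
That is 4 leaves.

4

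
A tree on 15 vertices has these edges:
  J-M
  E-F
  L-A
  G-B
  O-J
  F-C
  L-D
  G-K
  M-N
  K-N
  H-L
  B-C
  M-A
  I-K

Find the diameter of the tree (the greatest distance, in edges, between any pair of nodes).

Starting from E, a farthest node is D at distance 10.
One longest path: E–F–C–B–G–K–N–M–A–L–D.
So the diameter is 10.

10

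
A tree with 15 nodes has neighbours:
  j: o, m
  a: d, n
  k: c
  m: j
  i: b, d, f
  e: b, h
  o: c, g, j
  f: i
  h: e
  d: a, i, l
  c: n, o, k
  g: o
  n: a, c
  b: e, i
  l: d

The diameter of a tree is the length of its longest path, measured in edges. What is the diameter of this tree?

10

BFS from m reaches h last, at distance 10; BFS from h confirms no node is farther.
Path: m-j-o-c-n-a-d-i-b-e-h.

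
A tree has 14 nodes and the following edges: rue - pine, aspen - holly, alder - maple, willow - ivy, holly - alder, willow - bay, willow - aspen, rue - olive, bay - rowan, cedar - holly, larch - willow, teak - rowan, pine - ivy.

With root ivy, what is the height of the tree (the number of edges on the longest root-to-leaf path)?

A deepest node is maple, reached by ivy–willow–aspen–holly–alder–maple.
That path has 5 edges, so the height is 5.

5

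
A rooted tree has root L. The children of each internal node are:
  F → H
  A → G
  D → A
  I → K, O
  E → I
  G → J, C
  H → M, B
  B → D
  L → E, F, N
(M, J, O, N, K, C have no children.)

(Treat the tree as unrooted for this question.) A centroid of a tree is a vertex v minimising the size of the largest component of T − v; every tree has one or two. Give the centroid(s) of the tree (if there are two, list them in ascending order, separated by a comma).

H

Removing H splits the tree into components of sizes 7, 6, 1; the largest is 7 ≤ ⌊15/2⌋ = 7.
No neighbour of H does as well, so H is the unique centroid.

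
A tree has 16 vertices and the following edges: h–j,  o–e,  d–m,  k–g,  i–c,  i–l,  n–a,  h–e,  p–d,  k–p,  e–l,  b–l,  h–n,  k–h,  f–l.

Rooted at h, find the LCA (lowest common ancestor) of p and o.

Ancestors of p (toward the root): p, k, h.
Ancestors of o: o, e, h.
The deepest node appearing in both lists is h.

h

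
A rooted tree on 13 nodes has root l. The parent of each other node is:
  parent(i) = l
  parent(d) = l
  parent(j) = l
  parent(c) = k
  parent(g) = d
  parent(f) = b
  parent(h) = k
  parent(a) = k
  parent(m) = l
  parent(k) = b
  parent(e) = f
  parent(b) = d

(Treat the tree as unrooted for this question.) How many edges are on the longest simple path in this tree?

5

Starting from m, a farthest node is c at distance 5.
One longest path: m-l-d-b-k-c.
So the diameter is 5.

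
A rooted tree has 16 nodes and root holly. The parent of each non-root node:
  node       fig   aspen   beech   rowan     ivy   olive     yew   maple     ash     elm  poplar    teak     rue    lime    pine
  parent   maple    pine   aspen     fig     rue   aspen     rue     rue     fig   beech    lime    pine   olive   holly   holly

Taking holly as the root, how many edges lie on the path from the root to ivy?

5

Path from holly to ivy: holly – pine – aspen – olive – rue – ivy, which has 5 edges.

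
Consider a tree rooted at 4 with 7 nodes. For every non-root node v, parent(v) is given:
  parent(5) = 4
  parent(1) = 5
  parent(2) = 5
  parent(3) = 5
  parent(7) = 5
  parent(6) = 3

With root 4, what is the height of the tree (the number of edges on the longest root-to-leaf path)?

3

A deepest node is 6, reached by 4 → 5 → 3 → 6.
That path has 3 edges, so the height is 3.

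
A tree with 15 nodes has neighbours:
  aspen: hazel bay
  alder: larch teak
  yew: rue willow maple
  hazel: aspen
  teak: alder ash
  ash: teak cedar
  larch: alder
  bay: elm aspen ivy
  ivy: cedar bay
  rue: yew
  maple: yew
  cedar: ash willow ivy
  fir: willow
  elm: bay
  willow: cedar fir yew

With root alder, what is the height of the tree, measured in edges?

A deepest node is hazel, reached by alder–teak–ash–cedar–ivy–bay–aspen–hazel.
That path has 7 edges, so the height is 7.

7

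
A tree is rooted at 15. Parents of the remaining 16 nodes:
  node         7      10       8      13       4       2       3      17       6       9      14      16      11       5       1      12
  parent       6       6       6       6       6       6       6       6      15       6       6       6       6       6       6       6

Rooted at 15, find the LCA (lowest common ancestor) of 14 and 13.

14's ancestor chain is 14, 6, 15 and 13's is 13, 6, 15; they first meet at 6.

6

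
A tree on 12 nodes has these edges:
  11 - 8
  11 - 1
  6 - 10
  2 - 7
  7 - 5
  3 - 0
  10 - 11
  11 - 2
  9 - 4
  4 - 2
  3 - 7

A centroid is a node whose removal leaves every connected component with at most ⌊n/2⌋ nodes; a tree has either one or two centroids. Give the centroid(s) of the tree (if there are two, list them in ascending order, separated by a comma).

2

Delete 2: the remaining components have sizes 5, 4, 2. Max 5 ≤ 6, so 2 is a centroid.
Every other node leaves some component of size > 6, so the centroid is unique.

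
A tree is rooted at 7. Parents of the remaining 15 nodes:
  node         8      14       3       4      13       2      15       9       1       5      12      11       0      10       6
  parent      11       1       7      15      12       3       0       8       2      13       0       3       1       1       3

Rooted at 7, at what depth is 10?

4

Path from 7 to 10: 7 – 3 – 2 – 1 – 10, which has 4 edges.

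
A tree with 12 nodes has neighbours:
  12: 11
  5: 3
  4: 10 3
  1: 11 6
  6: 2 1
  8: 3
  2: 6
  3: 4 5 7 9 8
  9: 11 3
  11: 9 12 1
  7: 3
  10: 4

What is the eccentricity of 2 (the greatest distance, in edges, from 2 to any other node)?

7

Distances from 2 peak at 7, attained at 10.
2–6–1–11–9–3–4–10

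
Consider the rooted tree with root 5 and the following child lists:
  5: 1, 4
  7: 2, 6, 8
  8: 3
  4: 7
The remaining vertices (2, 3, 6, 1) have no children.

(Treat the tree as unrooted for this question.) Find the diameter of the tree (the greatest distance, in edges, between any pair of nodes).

A longest path is 1-5-4-7-8-3, with 5 edges.

5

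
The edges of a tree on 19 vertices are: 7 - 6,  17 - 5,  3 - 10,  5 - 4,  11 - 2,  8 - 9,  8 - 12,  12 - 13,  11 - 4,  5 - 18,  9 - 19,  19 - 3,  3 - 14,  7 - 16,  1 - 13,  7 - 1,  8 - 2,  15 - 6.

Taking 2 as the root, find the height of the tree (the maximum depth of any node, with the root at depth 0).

A deepest node is 15, reached by 2-8-12-13-1-7-6-15.
That path has 7 edges, so the height is 7.

7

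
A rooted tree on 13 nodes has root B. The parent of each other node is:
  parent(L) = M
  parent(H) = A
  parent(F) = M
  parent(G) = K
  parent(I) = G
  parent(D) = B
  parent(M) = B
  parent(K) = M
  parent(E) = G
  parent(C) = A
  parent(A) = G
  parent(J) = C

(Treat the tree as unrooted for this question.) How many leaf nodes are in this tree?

7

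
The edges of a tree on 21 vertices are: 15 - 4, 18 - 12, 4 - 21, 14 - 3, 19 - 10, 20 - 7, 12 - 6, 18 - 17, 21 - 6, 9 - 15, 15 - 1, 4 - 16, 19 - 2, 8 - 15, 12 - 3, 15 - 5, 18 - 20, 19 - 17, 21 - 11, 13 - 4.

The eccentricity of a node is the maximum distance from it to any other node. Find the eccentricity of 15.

8

Distances from 15 peak at 8, attained at 10 (2 also at distance 8).
15 – 4 – 21 – 6 – 12 – 18 – 17 – 19 – 10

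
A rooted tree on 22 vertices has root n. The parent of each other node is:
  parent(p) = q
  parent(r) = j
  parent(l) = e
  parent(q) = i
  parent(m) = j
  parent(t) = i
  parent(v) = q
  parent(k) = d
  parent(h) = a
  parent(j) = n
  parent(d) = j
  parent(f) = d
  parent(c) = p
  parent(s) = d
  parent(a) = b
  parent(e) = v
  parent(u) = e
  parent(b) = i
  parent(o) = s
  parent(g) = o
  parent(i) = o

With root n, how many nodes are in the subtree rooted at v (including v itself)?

v's subtree: {v, e, l, u}, size 4.

4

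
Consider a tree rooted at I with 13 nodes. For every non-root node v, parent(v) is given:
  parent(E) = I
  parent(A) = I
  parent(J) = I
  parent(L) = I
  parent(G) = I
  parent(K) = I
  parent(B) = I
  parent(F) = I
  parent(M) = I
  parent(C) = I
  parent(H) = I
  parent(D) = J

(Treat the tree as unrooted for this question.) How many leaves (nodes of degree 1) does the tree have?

11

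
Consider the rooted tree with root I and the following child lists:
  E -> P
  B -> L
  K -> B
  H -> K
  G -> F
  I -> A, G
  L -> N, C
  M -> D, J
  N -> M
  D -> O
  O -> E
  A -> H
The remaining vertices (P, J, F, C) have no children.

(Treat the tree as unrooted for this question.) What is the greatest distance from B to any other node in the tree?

7

A farthest node from B is P.
The path B-L-N-M-D-O-E-P has 7 edges.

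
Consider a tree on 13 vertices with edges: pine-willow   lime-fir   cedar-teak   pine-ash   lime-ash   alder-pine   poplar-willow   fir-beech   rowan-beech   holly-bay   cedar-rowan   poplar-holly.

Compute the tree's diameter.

A longest path is teak - cedar - rowan - beech - fir - lime - ash - pine - willow - poplar - holly - bay, with 11 edges.

11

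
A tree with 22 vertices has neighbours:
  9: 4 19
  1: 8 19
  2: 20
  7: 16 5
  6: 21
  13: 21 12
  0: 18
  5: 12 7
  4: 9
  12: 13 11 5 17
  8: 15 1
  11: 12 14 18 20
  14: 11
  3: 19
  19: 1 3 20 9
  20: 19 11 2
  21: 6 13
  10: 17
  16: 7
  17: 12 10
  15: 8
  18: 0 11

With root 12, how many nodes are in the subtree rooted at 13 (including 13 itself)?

3

The subtree rooted at 13 contains: 13, 21, 6 — 3 nodes.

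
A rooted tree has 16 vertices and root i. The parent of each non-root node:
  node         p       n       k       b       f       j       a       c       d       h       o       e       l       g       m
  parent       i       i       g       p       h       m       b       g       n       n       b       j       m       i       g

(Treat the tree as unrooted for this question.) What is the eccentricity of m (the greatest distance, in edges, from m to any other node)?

The node farthest from m is o (a, f also at distance 5), via m–g–i–p–b–o — 5 edges.

5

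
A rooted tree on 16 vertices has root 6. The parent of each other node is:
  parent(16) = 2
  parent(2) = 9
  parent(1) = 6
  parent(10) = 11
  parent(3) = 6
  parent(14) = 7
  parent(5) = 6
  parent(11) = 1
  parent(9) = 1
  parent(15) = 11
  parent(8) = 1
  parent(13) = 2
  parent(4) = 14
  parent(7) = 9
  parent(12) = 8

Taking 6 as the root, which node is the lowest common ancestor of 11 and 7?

1

Path 11→root: 11 1 6; path 7→root: 7 9 1 6.
First common node: 1.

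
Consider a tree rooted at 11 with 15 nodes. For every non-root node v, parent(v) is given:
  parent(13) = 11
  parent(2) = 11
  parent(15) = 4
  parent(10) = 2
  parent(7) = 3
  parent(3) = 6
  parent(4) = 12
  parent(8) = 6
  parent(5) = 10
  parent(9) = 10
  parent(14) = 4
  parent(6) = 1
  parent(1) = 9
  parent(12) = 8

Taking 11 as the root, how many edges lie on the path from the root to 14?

Path from 11 to 14: 11–2–10–9–1–6–8–12–4–14, which has 9 edges.

9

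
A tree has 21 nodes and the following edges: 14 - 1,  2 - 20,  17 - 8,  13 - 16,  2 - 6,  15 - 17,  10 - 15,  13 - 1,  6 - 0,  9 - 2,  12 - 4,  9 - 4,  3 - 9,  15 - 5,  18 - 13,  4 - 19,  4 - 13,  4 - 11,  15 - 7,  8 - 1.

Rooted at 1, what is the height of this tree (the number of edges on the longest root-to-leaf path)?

6

A deepest node is 0, reached by 1-13-4-9-2-6-0.
That path has 6 edges, so the height is 6.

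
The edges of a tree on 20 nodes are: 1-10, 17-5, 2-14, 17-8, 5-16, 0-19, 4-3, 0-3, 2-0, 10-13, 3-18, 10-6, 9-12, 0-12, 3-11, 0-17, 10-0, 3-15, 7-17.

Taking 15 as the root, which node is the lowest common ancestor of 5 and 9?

Ancestors of 5 (toward the root): 5, 17, 0, 3, 15.
Ancestors of 9: 9, 12, 0, 3, 15.
The deepest node appearing in both lists is 0.

0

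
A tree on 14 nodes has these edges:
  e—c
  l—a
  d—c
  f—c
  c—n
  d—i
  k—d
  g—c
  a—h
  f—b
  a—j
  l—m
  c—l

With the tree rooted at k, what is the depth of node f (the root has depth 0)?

k → d → c → f — 3 edges.

3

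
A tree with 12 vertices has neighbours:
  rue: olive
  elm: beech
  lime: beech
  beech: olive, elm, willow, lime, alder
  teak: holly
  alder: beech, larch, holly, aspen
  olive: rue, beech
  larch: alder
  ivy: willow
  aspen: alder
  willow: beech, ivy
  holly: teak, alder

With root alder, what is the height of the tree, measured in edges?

3

rue sits deepest: alder–beech–olive–rue — 3 edges from the root.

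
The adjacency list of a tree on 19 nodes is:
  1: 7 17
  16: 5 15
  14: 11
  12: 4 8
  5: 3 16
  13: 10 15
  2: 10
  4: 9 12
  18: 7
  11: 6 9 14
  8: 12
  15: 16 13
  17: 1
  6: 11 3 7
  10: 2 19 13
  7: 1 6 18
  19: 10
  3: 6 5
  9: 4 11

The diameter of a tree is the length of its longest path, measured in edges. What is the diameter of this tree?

12

A longest path is 19-10-13-15-16-5-3-6-11-9-4-12-8, with 12 edges.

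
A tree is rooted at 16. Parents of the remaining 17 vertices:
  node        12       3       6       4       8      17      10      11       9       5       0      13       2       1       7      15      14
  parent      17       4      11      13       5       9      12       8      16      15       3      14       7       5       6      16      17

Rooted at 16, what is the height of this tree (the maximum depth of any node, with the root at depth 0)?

7

A deepest node is 0, reached by 16-9-17-14-13-4-3-0.
That path has 7 edges, so the height is 7.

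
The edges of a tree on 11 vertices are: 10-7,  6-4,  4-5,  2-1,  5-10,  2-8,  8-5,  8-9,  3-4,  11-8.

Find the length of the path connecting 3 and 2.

4

3–4–5–8–2: 4 edges.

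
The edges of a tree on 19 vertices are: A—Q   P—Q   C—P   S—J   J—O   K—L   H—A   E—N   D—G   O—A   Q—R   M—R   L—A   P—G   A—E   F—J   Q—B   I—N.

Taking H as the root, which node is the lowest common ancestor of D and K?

A

D's ancestor chain is D, G, P, Q, A, H and K's is K, L, A, H; they first meet at A.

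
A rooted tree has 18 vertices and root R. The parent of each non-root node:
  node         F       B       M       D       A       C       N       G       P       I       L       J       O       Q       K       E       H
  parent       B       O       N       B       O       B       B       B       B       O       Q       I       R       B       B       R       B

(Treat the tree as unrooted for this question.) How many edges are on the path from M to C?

3

Walking from M: M – N – B – C. Length 3.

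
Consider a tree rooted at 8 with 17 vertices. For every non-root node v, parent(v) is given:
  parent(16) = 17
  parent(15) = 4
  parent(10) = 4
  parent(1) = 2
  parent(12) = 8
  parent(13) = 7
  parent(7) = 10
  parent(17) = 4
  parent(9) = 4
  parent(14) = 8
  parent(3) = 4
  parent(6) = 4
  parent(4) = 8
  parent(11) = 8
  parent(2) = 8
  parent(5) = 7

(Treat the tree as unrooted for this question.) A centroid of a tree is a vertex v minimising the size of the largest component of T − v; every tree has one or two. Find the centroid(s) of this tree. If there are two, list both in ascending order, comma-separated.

Delete 4: the remaining components have sizes 6, 4, 2, 1, 1, 1, 1. Max 6 ≤ 8, so 4 is a centroid.
Every other node leaves some component of size > 8, so the centroid is unique.

4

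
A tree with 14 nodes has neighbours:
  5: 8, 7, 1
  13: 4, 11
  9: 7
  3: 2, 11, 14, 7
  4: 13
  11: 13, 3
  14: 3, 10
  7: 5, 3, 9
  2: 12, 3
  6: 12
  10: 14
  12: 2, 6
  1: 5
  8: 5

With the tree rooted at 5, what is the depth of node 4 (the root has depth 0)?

5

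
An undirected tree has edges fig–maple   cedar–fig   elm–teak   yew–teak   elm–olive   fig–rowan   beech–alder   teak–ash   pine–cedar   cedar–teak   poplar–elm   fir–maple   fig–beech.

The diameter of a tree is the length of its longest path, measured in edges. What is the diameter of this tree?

A longest path is poplar-elm-teak-cedar-fig-beech-alder, with 6 edges.

6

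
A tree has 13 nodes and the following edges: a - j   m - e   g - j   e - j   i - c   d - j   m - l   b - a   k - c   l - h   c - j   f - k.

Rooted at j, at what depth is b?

Climbing from b to the root: b–a–j. That's 2 steps.

2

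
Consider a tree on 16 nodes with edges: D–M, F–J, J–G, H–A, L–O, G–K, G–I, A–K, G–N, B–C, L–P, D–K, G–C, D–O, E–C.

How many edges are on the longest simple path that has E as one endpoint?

A farthest node from E is P.
The path E – C – G – K – D – O – L – P has 7 edges.

7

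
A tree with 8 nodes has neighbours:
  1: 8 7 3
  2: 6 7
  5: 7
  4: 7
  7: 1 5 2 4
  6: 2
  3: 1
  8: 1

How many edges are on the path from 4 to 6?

Walking from 4: 4 - 7 - 2 - 6. Length 3.

3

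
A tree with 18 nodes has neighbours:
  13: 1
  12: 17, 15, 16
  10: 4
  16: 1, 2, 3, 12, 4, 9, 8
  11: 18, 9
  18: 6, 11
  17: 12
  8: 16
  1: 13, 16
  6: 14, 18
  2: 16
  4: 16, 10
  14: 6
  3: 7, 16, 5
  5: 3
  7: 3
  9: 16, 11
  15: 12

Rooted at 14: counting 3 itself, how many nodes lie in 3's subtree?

3's subtree: {3, 5, 7}, size 3.

3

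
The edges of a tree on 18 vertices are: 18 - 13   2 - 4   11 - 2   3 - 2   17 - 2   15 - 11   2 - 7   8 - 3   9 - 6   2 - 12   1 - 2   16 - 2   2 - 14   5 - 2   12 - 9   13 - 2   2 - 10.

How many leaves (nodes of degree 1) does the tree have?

Degree-1 nodes: 1, 4, 5, 6, 7, 8, 10, 14, 15, 16, 17, 18 — 12 of them.

12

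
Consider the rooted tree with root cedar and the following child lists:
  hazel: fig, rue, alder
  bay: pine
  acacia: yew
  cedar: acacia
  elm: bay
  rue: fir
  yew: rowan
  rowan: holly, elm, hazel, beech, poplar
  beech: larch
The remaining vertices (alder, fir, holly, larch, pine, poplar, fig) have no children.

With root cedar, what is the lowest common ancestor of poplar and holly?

poplar's ancestor chain is poplar, rowan, yew, acacia, cedar and holly's is holly, rowan, yew, acacia, cedar; they first meet at rowan.

rowan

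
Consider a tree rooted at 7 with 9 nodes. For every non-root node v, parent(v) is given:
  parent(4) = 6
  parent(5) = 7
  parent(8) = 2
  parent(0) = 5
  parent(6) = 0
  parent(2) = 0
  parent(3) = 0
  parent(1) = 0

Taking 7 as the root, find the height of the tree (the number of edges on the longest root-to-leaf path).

The longest root-to-leaf path is 7 – 5 – 0 – 2 – 8 (4 edges).

4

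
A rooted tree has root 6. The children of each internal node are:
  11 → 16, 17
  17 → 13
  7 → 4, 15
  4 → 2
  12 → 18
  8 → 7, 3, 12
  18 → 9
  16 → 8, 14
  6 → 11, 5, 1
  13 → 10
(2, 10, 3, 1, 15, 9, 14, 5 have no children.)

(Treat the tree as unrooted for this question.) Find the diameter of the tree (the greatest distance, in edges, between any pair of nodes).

8

Starting from 10, a farthest node is 9 at distance 8.
One longest path: 10-13-17-11-16-8-12-18-9.
So the diameter is 8.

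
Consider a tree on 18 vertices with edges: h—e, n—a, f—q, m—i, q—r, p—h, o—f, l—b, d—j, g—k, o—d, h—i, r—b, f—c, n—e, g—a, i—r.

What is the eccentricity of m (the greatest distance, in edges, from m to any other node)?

A farthest node from m is j (k also at distance 7).
The path m – i – r – q – f – o – d – j has 7 edges.

7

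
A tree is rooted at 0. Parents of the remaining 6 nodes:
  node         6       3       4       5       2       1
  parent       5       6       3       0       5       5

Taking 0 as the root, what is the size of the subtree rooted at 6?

The subtree rooted at 6 contains: 6, 3, 4 — 3 nodes.

3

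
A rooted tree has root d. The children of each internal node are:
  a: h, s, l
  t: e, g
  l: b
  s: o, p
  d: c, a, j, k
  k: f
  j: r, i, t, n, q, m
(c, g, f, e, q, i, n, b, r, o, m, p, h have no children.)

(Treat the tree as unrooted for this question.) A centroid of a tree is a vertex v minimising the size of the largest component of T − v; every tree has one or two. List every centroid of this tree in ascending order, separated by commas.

If d is removed the pieces have sizes 9, 7, 2, 1, all ≤ ⌊20/2⌋ = 10.
No neighbour of d does as well, so d is the unique centroid.

d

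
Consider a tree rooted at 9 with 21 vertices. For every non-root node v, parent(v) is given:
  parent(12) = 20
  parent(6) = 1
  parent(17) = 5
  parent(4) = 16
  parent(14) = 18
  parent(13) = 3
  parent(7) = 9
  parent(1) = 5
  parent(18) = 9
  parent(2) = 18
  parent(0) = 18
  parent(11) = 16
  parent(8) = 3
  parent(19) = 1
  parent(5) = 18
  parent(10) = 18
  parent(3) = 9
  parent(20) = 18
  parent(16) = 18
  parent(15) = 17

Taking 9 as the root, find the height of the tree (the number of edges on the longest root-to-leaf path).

4

The longest root-to-leaf path is 9–18–5–1–19 (4 edges).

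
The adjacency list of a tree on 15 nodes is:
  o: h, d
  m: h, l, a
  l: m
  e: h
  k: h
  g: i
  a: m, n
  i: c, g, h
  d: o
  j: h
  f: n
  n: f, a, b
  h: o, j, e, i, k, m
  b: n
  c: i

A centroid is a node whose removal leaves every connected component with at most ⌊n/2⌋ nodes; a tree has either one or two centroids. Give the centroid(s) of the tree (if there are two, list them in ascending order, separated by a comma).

h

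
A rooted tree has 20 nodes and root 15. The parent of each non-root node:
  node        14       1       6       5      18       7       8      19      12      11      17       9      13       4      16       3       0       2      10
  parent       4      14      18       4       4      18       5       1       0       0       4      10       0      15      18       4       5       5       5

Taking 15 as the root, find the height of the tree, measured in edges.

4

A deepest node is 9, reached by 15–4–5–10–9.
That path has 4 edges, so the height is 4.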